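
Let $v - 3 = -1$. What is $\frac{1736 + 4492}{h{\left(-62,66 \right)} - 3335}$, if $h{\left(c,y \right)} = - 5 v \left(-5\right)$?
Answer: $- \frac{692}{365} \approx -1.8959$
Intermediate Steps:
$v = 2$ ($v = 3 - 1 = 2$)
$h{\left(c,y \right)} = 50$ ($h{\left(c,y \right)} = \left(-5\right) 2 \left(-5\right) = \left(-10\right) \left(-5\right) = 50$)
$\frac{1736 + 4492}{h{\left(-62,66 \right)} - 3335} = \frac{1736 + 4492}{50 - 3335} = \frac{6228}{-3285} = 6228 \left(- \frac{1}{3285}\right) = - \frac{692}{365}$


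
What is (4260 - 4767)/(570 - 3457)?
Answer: 507/2887 ≈ 0.17561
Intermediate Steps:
(4260 - 4767)/(570 - 3457) = -507/(-2887) = -507*(-1/2887) = 507/2887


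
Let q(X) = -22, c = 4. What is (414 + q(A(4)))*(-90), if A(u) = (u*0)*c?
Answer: -35280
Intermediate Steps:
A(u) = 0 (A(u) = (u*0)*4 = 0*4 = 0)
(414 + q(A(4)))*(-90) = (414 - 22)*(-90) = 392*(-90) = -35280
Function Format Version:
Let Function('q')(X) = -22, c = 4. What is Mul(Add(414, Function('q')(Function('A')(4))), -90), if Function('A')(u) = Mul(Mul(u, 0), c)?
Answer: -35280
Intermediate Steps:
Function('A')(u) = 0 (Function('A')(u) = Mul(Mul(u, 0), 4) = Mul(0, 4) = 0)
Mul(Add(414, Function('q')(Function('A')(4))), -90) = Mul(Add(414, -22), -90) = Mul(392, -90) = -35280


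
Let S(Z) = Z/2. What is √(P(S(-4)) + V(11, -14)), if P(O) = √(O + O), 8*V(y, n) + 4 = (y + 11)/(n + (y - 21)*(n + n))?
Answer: √(-138586 + 566048*I)/532 ≈ 0.88584 + 1.1289*I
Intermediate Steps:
V(y, n) = -½ + (11 + y)/(8*(n + 2*n*(-21 + y))) (V(y, n) = -½ + ((y + 11)/(n + (y - 21)*(n + n)))/8 = -½ + ((11 + y)/(n + (-21 + y)*(2*n)))/8 = -½ + ((11 + y)/(n + 2*n*(-21 + y)))/8 = -½ + (11 + y)/(8*(n + 2*n*(-21 + y))))
S(Z) = Z/2 (S(Z) = Z*(½) = Z/2)
P(O) = √2*√O (P(O) = √(2*O) = √2*√O)
√(P(S(-4)) + V(11, -14)) = √(√2*√((½)*(-4)) + (⅛)*(11 + 11 + 164*(-14) - 8*(-14)*11)/(-14*(-41 + 2*11))) = √(√2*√(-2) + (⅛)*(-1/14)*(11 + 11 - 2296 + 1232)/(-41 + 22)) = √(√2*(I*√2) + (⅛)*(-1/14)*(-1042)/(-19)) = √(2*I + (⅛)*(-1/14)*(-1/19)*(-1042)) = √(2*I - 521/1064) = √(-521/1064 + 2*I)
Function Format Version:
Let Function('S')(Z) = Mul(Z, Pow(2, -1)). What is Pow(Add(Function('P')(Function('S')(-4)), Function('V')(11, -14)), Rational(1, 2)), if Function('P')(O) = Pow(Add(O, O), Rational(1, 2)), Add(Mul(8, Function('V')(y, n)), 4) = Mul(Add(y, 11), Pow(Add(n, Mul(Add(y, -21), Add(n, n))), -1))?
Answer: Mul(Rational(1, 532), Pow(Add(-138586, Mul(566048, I)), Rational(1, 2))) ≈ Add(0.88584, Mul(1.1289, I))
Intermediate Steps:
Function('V')(y, n) = Add(Rational(-1, 2), Mul(Rational(1, 8), Pow(Add(n, Mul(2, n, Add(-21, y))), -1), Add(11, y))) (Function('V')(y, n) = Add(Rational(-1, 2), Mul(Rational(1, 8), Mul(Add(y, 11), Pow(Add(n, Mul(Add(y, -21), Add(n, n))), -1)))) = Add(Rational(-1, 2), Mul(Rational(1, 8), Mul(Add(11, y), Pow(Add(n, Mul(Add(-21, y), Mul(2, n))), -1)))) = Add(Rational(-1, 2), Mul(Rational(1, 8), Mul(Add(11, y), Pow(Add(n, Mul(2, n, Add(-21, y))), -1)))) = Add(Rational(-1, 2), Mul(Rational(1, 8), Mul(Pow(Add(n, Mul(2, n, Add(-21, y))), -1), Add(11, y)))) = Add(Rational(-1, 2), Mul(Rational(1, 8), Pow(Add(n, Mul(2, n, Add(-21, y))), -1), Add(11, y))))
Function('S')(Z) = Mul(Rational(1, 2), Z) (Function('S')(Z) = Mul(Z, Rational(1, 2)) = Mul(Rational(1, 2), Z))
Function('P')(O) = Mul(Pow(2, Rational(1, 2)), Pow(O, Rational(1, 2))) (Function('P')(O) = Pow(Mul(2, O), Rational(1, 2)) = Mul(Pow(2, Rational(1, 2)), Pow(O, Rational(1, 2))))
Pow(Add(Function('P')(Function('S')(-4)), Function('V')(11, -14)), Rational(1, 2)) = Pow(Add(Mul(Pow(2, Rational(1, 2)), Pow(Mul(Rational(1, 2), -4), Rational(1, 2))), Mul(Rational(1, 8), Pow(-14, -1), Pow(Add(-41, Mul(2, 11)), -1), Add(11, 11, Mul(164, -14), Mul(-8, -14, 11)))), Rational(1, 2)) = Pow(Add(Mul(Pow(2, Rational(1, 2)), Pow(-2, Rational(1, 2))), Mul(Rational(1, 8), Rational(-1, 14), Pow(Add(-41, 22), -1), Add(11, 11, -2296, 1232))), Rational(1, 2)) = Pow(Add(Mul(Pow(2, Rational(1, 2)), Mul(I, Pow(2, Rational(1, 2)))), Mul(Rational(1, 8), Rational(-1, 14), Pow(-19, -1), -1042)), Rational(1, 2)) = Pow(Add(Mul(2, I), Mul(Rational(1, 8), Rational(-1, 14), Rational(-1, 19), -1042)), Rational(1, 2)) = Pow(Add(Mul(2, I), Rational(-521, 1064)), Rational(1, 2)) = Pow(Add(Rational(-521, 1064), Mul(2, I)), Rational(1, 2))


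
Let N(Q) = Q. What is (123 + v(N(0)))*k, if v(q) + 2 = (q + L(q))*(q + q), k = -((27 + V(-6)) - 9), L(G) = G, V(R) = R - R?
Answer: -2178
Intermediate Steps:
V(R) = 0
k = -18 (k = -((27 + 0) - 9) = -(27 - 9) = -1*18 = -18)
v(q) = -2 + 4*q**2 (v(q) = -2 + (q + q)*(q + q) = -2 + (2*q)*(2*q) = -2 + 4*q**2)
(123 + v(N(0)))*k = (123 + (-2 + 4*0**2))*(-18) = (123 + (-2 + 4*0))*(-18) = (123 + (-2 + 0))*(-18) = (123 - 2)*(-18) = 121*(-18) = -2178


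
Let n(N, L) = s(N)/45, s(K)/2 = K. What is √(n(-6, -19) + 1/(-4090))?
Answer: I*√1607370/2454 ≈ 0.51663*I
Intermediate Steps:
s(K) = 2*K
n(N, L) = 2*N/45 (n(N, L) = (2*N)/45 = (2*N)*(1/45) = 2*N/45)
√(n(-6, -19) + 1/(-4090)) = √((2/45)*(-6) + 1/(-4090)) = √(-4/15 - 1/4090) = √(-655/2454) = I*√1607370/2454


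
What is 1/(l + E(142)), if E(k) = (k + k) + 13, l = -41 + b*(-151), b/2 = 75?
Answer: -1/22394 ≈ -4.4655e-5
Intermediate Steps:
b = 150 (b = 2*75 = 150)
l = -22691 (l = -41 + 150*(-151) = -41 - 22650 = -22691)
E(k) = 13 + 2*k (E(k) = 2*k + 13 = 13 + 2*k)
1/(l + E(142)) = 1/(-22691 + (13 + 2*142)) = 1/(-22691 + (13 + 284)) = 1/(-22691 + 297) = 1/(-22394) = -1/22394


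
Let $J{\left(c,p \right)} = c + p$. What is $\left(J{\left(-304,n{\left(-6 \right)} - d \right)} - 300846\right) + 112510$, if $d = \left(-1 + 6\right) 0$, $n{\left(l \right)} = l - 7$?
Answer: $-188653$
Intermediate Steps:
$n{\left(l \right)} = -7 + l$ ($n{\left(l \right)} = l - 7 = -7 + l$)
$d = 0$ ($d = 5 \cdot 0 = 0$)
$\left(J{\left(-304,n{\left(-6 \right)} - d \right)} - 300846\right) + 112510 = \left(\left(-304 - 13\right) - 300846\right) + 112510 = \left(-317 - 300846\right) + 112510 = -301163 + 112510 = -188653$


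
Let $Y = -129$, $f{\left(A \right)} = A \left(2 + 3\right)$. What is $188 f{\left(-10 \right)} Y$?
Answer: $1212600$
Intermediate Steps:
$f{\left(A \right)} = 5 A$ ($f{\left(A \right)} = A 5 = 5 A$)
$188 f{\left(-10 \right)} Y = 188 \cdot 5 \left(-10\right) \left(-129\right) = 188 \left(-50\right) \left(-129\right) = \left(-9400\right) \left(-129\right) = 1212600$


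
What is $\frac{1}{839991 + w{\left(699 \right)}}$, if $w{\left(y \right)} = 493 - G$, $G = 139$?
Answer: $\frac{1}{840345} \approx 1.19 \cdot 10^{-6}$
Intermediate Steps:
$w{\left(y \right)} = 354$ ($w{\left(y \right)} = 493 - 139 = 354$)
$\frac{1}{839991 + w{\left(699 \right)}} = \frac{1}{839991 + 354} = \frac{1}{840345}$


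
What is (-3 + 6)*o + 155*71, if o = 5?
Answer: 11020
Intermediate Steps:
(-3 + 6)*o + 155*71 = (-3 + 6)*5 + 155*71 = 3*5 + 11005 = 15 + 11005 = 11020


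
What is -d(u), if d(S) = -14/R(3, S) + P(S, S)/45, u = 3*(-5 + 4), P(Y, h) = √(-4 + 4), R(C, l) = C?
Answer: 14/3 ≈ 4.6667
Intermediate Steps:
P(Y, h) = 0 (P(Y, h) = √0 = 0)
u = -3 (u = 3*(-1) = -3)
d(S) = -14/3 (d(S) = -14/3 + 0/45 = -14*⅓ + 0*(1/45) = -14/3 + 0 = -14/3)
-d(u) = -1*(-14/3) = 14/3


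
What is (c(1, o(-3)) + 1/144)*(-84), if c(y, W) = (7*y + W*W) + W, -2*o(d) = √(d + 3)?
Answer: -7063/12 ≈ -588.58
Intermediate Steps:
o(d) = -√(3 + d)/2 (o(d) = -√(d + 3)/2 = -√(3 + d)/2)
c(y, W) = W + W² + 7*y (c(y, W) = (7*y + W²) + W = (W² + 7*y) + W = W + W² + 7*y)
(c(1, o(-3)) + 1/144)*(-84) = ((-√(3 - 3)/2 + (-√(3 - 3)/2)² + 7*1) + 1/144)*(-84) = ((-√0/2 + (-√0/2)² + 7) + 1/144)*(-84) = ((-½*0 + (-½*0)² + 7) + 1/144)*(-84) = ((0 + 0² + 7) + 1/144)*(-84) = ((0 + 0 + 7) + 1/144)*(-84) = (7 + 1/144)*(-84) = (1009/144)*(-84) = -7063/12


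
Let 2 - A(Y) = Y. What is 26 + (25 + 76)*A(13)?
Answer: -1085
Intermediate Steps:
A(Y) = 2 - Y
26 + (25 + 76)*A(13) = 26 + (25 + 76)*(2 - 1*13) = 26 + 101*(2 - 13) = 26 + 101*(-11) = 26 - 1111 = -1085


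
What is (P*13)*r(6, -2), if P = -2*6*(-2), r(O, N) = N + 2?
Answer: 0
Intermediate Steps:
r(O, N) = 2 + N
P = 24 (P = -12*(-2) = 24)
(P*13)*r(6, -2) = (24*13)*(2 - 2) = 312*0 = 0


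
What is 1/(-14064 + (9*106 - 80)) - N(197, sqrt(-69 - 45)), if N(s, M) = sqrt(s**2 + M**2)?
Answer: -1/13190 - sqrt(38695) ≈ -196.71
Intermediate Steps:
N(s, M) = sqrt(M**2 + s**2)
1/(-14064 + (9*106 - 80)) - N(197, sqrt(-69 - 45)) = 1/(-14064 + (9*106 - 80)) - sqrt((sqrt(-69 - 45))**2 + 197**2) = 1/(-14064 + (954 - 80)) - sqrt((sqrt(-114))**2 + 38809) = 1/(-14064 + 874) - sqrt((I*sqrt(114))**2 + 38809) = 1/(-13190) - sqrt(-114 + 38809) = -1/13190 - sqrt(38695)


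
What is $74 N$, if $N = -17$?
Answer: $-1258$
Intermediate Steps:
$74 N = 74 \left(-17\right) = -1258$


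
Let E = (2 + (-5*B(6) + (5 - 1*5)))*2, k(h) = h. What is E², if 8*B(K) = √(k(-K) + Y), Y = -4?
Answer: 3/8 - 10*I*√10 ≈ 0.375 - 31.623*I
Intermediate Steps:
B(K) = √(-4 - K)/8 (B(K) = √(-K - 4)/8 = √(-4 - K)/8)
E = 4 - 5*I*√10/4 (E = (2 + (-5*√(-4 - 1*6)/8 + (5 - 1*5)))*2 = (2 + (-5*√(-4 - 6)/8 + (5 - 5)))*2 = (2 + (-5*√(-10)/8 + 0))*2 = (2 + (-5*I*√10/8 + 0))*2 = (2 - 5*I*√10/8)*2 = 4 - 5*I*√10/4 ≈ 4.0 - 3.9528*I)
E² = (4 - 5*I*√10/4)²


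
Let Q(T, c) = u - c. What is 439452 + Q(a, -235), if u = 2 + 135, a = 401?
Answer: 439824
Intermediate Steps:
u = 137
Q(T, c) = 137 - c
439452 + Q(a, -235) = 439452 + (137 - 1*(-235)) = 439452 + (137 + 235) = 439452 + 372 = 439824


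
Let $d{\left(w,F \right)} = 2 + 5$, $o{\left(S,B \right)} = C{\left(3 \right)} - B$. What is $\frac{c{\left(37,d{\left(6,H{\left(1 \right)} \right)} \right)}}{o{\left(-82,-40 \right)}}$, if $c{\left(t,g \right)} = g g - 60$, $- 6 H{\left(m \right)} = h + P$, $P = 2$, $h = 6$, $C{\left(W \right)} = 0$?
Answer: $- \frac{11}{40} \approx -0.275$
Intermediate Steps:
$o{\left(S,B \right)} = - B$ ($o{\left(S,B \right)} = 0 - B = - B$)
$H{\left(m \right)} = - \frac{4}{3}$ ($H{\left(m \right)} = - \frac{6 + 2}{6} = \left(- \frac{1}{6}\right) 8 = - \frac{4}{3}$)
$d{\left(w,F \right)} = 7$
$c{\left(t,g \right)} = -60 + g^{2}$ ($c{\left(t,g \right)} = g^{2} - 60 = -60 + g^{2}$)
$\frac{c{\left(37,d{\left(6,H{\left(1 \right)} \right)} \right)}}{o{\left(-82,-40 \right)}} = \frac{-60 + 7^{2}}{\left(-1\right) \left(-40\right)} = \frac{-60 + 49}{40} = \left(-11\right) \frac{1}{40} = - \frac{11}{40}$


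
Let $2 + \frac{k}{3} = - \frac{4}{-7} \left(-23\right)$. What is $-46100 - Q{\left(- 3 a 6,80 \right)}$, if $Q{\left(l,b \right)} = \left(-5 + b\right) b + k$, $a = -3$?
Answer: $- \frac{364382}{7} \approx -52055.0$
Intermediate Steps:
$k = - \frac{318}{7}$ ($k = -6 + 3 - \frac{4}{-7} \left(-23\right) = -6 + 3 \left(-4\right) \left(- \frac{1}{7}\right) \left(-23\right) = -6 + 3 \cdot \frac{4}{7} \left(-23\right) = -6 + 3 \left(- \frac{92}{7}\right) = -6 - \frac{276}{7} = - \frac{318}{7} \approx -45.429$)
$Q{\left(l,b \right)} = - \frac{318}{7} + b \left(-5 + b\right)$ ($Q{\left(l,b \right)} = \left(-5 + b\right) b - \frac{318}{7} = b \left(-5 + b\right) - \frac{318}{7} = - \frac{318}{7} + b \left(-5 + b\right)$)
$-46100 - Q{\left(- 3 a 6,80 \right)} = -46100 - \left(- \frac{318}{7} + 80^{2} - 400\right) = -46100 - \left(- \frac{318}{7} + 6400 - 400\right) = -46100 - \frac{41682}{7} = - \frac{364382}{7}$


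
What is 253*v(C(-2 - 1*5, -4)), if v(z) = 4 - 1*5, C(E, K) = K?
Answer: -253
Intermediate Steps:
v(z) = -1 (v(z) = 4 - 5 = -1)
253*v(C(-2 - 1*5, -4)) = 253*(-1) = -253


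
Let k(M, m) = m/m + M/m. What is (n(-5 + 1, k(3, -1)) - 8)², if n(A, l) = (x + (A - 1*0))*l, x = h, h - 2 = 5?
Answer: 196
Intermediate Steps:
h = 7 (h = 2 + 5 = 7)
k(M, m) = 1 + M/m
x = 7
n(A, l) = l*(7 + A) (n(A, l) = (7 + (A - 1*0))*l = (7 + (A + 0))*l = (7 + A)*l = l*(7 + A))
(n(-5 + 1, k(3, -1)) - 8)² = (((3 - 1)/(-1))*(7 + (-5 + 1)) - 8)² = ((-1*2)*(7 - 4) - 8)² = (-2*3 - 8)² = (-6 - 8)² = (-14)² = 196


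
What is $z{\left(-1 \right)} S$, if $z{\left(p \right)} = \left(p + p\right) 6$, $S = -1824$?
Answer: $21888$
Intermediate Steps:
$z{\left(p \right)} = 12 p$ ($z{\left(p \right)} = 2 p 6 = 12 p$)
$z{\left(-1 \right)} S = 12 \left(-1\right) \left(-1824\right) = \left(-12\right) \left(-1824\right) = 21888$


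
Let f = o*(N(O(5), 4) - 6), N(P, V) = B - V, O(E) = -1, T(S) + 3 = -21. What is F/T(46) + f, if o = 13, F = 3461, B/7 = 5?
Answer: 4339/24 ≈ 180.79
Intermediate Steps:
B = 35 (B = 7*5 = 35)
T(S) = -24 (T(S) = -3 - 21 = -24)
N(P, V) = 35 - V
f = 325 (f = 13*((35 - 1*4) - 6) = 13*((35 - 4) - 6) = 13*(31 - 6) = 13*25 = 325)
F/T(46) + f = 3461/(-24) + 325 = 3461*(-1/24) + 325 = -3461/24 + 325 = 4339/24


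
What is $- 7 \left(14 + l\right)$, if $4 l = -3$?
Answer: $- \frac{371}{4} \approx -92.75$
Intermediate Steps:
$l = - \frac{3}{4}$ ($l = \frac{1}{4} \left(-3\right) = - \frac{3}{4} \approx -0.75$)
$- 7 \left(14 + l\right) = - 7 \left(14 - \frac{3}{4}\right) = \left(-7\right) \frac{53}{4} = - \frac{371}{4}$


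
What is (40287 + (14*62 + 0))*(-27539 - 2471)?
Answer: -1235061550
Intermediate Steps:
(40287 + (14*62 + 0))*(-27539 - 2471) = (40287 + (868 + 0))*(-30010) = (40287 + 868)*(-30010) = 41155*(-30010) = -1235061550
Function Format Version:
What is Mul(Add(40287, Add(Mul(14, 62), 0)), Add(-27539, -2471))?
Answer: -1235061550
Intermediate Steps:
Mul(Add(40287, Add(Mul(14, 62), 0)), Add(-27539, -2471)) = Mul(Add(40287, Add(868, 0)), -30010) = Mul(Add(40287, 868), -30010) = Mul(41155, -30010) = -1235061550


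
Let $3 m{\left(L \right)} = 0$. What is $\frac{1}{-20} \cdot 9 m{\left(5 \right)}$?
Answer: $0$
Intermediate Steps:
$m{\left(L \right)} = 0$ ($m{\left(L \right)} = \frac{1}{3} \cdot 0 = 0$)
$\frac{1}{-20} \cdot 9 m{\left(5 \right)} = \frac{1}{-20} \cdot 9 \cdot 0 = \left(- \frac{1}{20}\right) 9 \cdot 0 = \left(- \frac{9}{20}\right) 0 = 0$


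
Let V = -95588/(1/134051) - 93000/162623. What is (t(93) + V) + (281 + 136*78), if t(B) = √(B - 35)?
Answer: -2083795195880677/162623 + √58 ≈ -1.2814e+10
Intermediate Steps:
t(B) = √(-35 + B)
V = -2083796966682524/162623 (V = -95588/1/134051 - 93000*1/162623 = -95588*134051 - 93000/162623 = -12813666988 - 93000/162623 = -2083796966682524/162623 ≈ -1.2814e+10)
(t(93) + V) + (281 + 136*78) = (√(-35 + 93) - 2083796966682524/162623) + (281 + 136*78) = (√58 - 2083796966682524/162623) + (281 + 10608) = (-2083796966682524/162623 + √58) + 10889 = -2083795195880677/162623 + √58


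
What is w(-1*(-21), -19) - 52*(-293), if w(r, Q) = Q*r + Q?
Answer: 14818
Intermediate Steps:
w(r, Q) = Q + Q*r
w(-1*(-21), -19) - 52*(-293) = -19*(1 - 1*(-21)) - 52*(-293) = -19*(1 + 21) + 15236 = -19*22 + 15236 = -418 + 15236 = 14818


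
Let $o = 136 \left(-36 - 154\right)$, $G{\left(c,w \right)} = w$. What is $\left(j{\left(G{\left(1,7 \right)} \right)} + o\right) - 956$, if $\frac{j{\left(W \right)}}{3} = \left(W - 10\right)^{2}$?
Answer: $-26769$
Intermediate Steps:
$j{\left(W \right)} = 3 \left(-10 + W\right)^{2}$ ($j{\left(W \right)} = 3 \left(W - 10\right)^{2} = 3 \left(-10 + W\right)^{2}$)
$o = -25840$ ($o = 136 \left(-190\right) = -25840$)
$\left(j{\left(G{\left(1,7 \right)} \right)} + o\right) - 956 = \left(3 \left(-10 + 7\right)^{2} - 25840\right) - 956 = \left(3 \left(-3\right)^{2} - 25840\right) - 956 = \left(3 \cdot 9 - 25840\right) - 956 = \left(27 - 25840\right) - 956 = -25813 - 956 = -26769$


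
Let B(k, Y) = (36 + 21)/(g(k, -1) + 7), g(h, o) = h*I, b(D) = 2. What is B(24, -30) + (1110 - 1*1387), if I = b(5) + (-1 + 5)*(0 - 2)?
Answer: -38006/137 ≈ -277.42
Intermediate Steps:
I = -6 (I = 2 + (-1 + 5)*(0 - 2) = 2 + 4*(-2) = 2 - 8 = -6)
g(h, o) = -6*h (g(h, o) = h*(-6) = -6*h)
B(k, Y) = 57/(7 - 6*k) (B(k, Y) = (36 + 21)/(-6*k + 7) = 57/(7 - 6*k))
B(24, -30) + (1110 - 1*1387) = 57/(7 - 6*24) + (1110 - 1*1387) = 57/(7 - 144) + (1110 - 1387) = 57/(-137) - 277 = 57*(-1/137) - 277 = -57/137 - 277 = -38006/137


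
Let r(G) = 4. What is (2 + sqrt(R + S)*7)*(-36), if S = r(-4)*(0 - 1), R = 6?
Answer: -72 - 252*sqrt(2) ≈ -428.38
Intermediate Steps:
S = -4 (S = 4*(0 - 1) = 4*(-1) = -4)
(2 + sqrt(R + S)*7)*(-36) = (2 + sqrt(6 - 4)*7)*(-36) = (2 + sqrt(2)*7)*(-36) = (2 + 7*sqrt(2))*(-36) = -72 - 252*sqrt(2)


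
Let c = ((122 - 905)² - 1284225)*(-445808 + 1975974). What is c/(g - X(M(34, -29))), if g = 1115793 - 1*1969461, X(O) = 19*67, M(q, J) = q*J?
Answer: 1026949488576/854941 ≈ 1.2012e+6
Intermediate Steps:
M(q, J) = J*q
X(O) = 1273
g = -853668 (g = 1115793 - 1969461 = -853668)
c = -1026949488576 (c = ((-783)² - 1284225)*1530166 = (613089 - 1284225)*1530166 = -671136*1530166 = -1026949488576)
c/(g - X(M(34, -29))) = -1026949488576/(-853668 - 1*1273) = -1026949488576/(-853668 - 1273) = -1026949488576/(-854941) = -1026949488576*(-1/854941) = 1026949488576/854941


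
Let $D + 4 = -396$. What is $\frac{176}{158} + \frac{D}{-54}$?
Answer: $\frac{18176}{2133} \approx 8.5213$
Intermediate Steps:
$D = -400$ ($D = -4 - 396 = -400$)
$\frac{176}{158} + \frac{D}{-54} = \frac{176}{158} - \frac{400}{-54} = 176 \cdot \frac{1}{158} - - \frac{200}{27} = \frac{88}{79} + \frac{200}{27} = \frac{18176}{2133}$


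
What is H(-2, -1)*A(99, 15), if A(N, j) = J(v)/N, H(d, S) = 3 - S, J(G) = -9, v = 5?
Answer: -4/11 ≈ -0.36364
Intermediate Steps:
A(N, j) = -9/N
H(-2, -1)*A(99, 15) = (3 - 1*(-1))*(-9/99) = (3 + 1)*(-9*1/99) = 4*(-1/11) = -4/11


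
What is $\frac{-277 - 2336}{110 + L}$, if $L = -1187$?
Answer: $\frac{871}{359} \approx 2.4262$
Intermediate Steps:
$\frac{-277 - 2336}{110 + L} = \frac{-277 - 2336}{110 - 1187} = - \frac{2613}{-1077} = \left(-2613\right) \left(- \frac{1}{1077}\right) = \frac{871}{359}$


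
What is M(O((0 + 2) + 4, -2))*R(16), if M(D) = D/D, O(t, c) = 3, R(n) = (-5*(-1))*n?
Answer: 80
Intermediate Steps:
R(n) = 5*n
M(D) = 1
M(O((0 + 2) + 4, -2))*R(16) = 1*(5*16) = 1*80 = 80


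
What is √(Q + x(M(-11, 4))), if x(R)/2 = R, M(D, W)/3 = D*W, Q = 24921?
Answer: √24657 ≈ 157.03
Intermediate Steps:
M(D, W) = 3*D*W (M(D, W) = 3*(D*W) = 3*D*W)
x(R) = 2*R
√(Q + x(M(-11, 4))) = √(24921 + 2*(3*(-11)*4)) = √(24921 + 2*(-132)) = √(24921 - 264) = √24657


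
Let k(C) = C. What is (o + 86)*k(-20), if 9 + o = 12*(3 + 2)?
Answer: -2740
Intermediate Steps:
o = 51 (o = -9 + 12*(3 + 2) = -9 + 12*5 = -9 + 60 = 51)
(o + 86)*k(-20) = (51 + 86)*(-20) = 137*(-20) = -2740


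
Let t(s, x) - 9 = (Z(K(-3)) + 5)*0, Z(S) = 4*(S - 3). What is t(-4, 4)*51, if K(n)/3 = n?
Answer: 459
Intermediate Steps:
K(n) = 3*n
Z(S) = -12 + 4*S (Z(S) = 4*(-3 + S) = -12 + 4*S)
t(s, x) = 9 (t(s, x) = 9 + ((-12 + 4*(3*(-3))) + 5)*0 = 9 + ((-12 + 4*(-9)) + 5)*0 = 9 + ((-12 - 36) + 5)*0 = 9 + (-48 + 5)*0 = 9 - 43*0 = 9 + 0 = 9)
t(-4, 4)*51 = 9*51 = 459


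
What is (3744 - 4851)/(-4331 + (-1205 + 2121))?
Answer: 1107/3415 ≈ 0.32416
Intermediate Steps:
(3744 - 4851)/(-4331 + (-1205 + 2121)) = -1107/(-4331 + 916) = -1107/(-3415) = -1107*(-1/3415) = 1107/3415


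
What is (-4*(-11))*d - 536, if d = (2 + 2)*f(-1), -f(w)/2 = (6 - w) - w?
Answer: -3352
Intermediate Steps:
f(w) = -12 + 4*w (f(w) = -2*((6 - w) - w) = -2*(6 - 2*w) = -12 + 4*w)
d = -64 (d = (2 + 2)*(-12 + 4*(-1)) = 4*(-12 - 4) = 4*(-16) = -64)
(-4*(-11))*d - 536 = -4*(-11)*(-64) - 536 = 44*(-64) - 536 = -2816 - 536 = -3352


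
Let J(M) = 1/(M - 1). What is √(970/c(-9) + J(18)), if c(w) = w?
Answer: I*√280177/51 ≈ 10.379*I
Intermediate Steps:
J(M) = 1/(-1 + M)
√(970/c(-9) + J(18)) = √(970/(-9) + 1/(-1 + 18)) = √(970*(-⅑) + 1/17) = √(-970/9 + 1/17) = √(-16481/153) = I*√280177/51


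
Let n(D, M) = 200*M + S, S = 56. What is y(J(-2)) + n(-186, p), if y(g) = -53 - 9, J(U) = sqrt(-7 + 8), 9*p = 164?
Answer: 32746/9 ≈ 3638.4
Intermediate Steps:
p = 164/9 (p = (1/9)*164 = 164/9 ≈ 18.222)
J(U) = 1 (J(U) = sqrt(1) = 1)
y(g) = -62
n(D, M) = 56 + 200*M (n(D, M) = 200*M + 56 = 56 + 200*M)
y(J(-2)) + n(-186, p) = -62 + (56 + 200*(164/9)) = -62 + (56 + 32800/9) = -62 + 33304/9 = 32746/9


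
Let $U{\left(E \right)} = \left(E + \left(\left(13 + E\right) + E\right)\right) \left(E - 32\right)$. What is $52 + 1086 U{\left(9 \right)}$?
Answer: $-999068$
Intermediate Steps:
$U{\left(E \right)} = \left(-32 + E\right) \left(13 + 3 E\right)$ ($U{\left(E \right)} = \left(E + \left(13 + 2 E\right)\right) \left(-32 + E\right) = \left(13 + 3 E\right) \left(-32 + E\right) = \left(-32 + E\right) \left(13 + 3 E\right)$)
$52 + 1086 U{\left(9 \right)} = 52 + 1086 \left(-416 - 747 + 3 \cdot 9^{2}\right) = 52 + 1086 \left(-416 - 747 + 3 \cdot 81\right) = 52 + 1086 \left(-416 - 747 + 243\right) = 52 + 1086 \left(-920\right) = 52 - 999120 = -999068$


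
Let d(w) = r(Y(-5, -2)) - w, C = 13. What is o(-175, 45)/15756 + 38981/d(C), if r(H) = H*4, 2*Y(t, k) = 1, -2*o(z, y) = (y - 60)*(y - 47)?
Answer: -204728267/57772 ≈ -3543.7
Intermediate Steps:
o(z, y) = -(-60 + y)*(-47 + y)/2 (o(z, y) = -(y - 60)*(y - 47)/2 = -(-60 + y)*(-47 + y)/2)
Y(t, k) = ½ (Y(t, k) = (½)*1 = ½)
r(H) = 4*H
d(w) = 2 - w (d(w) = 4*(½) - w = 2 - w)
o(-175, 45)/15756 + 38981/d(C) = (-1410 - ½*45² + (107/2)*45)/15756 + 38981/(2 - 1*13) = (-1410 - ½*2025 + 4815/2)*(1/15756) + 38981/(2 - 13) = (-1410 - 2025/2 + 4815/2)*(1/15756) + 38981/(-11) = -15*1/15756 + 38981*(-1/11) = -5/5252 - 38981/11 = -204728267/57772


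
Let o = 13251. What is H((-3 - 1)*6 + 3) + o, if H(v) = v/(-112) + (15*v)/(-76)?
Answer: 4029621/304 ≈ 13255.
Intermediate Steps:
H(v) = -439*v/2128 (H(v) = v*(-1/112) + (15*v)*(-1/76) = -v/112 - 15*v/76 = -439*v/2128)
H((-3 - 1)*6 + 3) + o = -439*((-3 - 1)*6 + 3)/2128 + 13251 = -439*(-4*6 + 3)/2128 + 13251 = -439*(-24 + 3)/2128 + 13251 = -439/2128*(-21) + 13251 = 1317/304 + 13251 = 4029621/304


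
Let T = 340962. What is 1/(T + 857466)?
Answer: 1/1198428 ≈ 8.3443e-7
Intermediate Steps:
1/(T + 857466) = 1/(340962 + 857466) = 1/1198428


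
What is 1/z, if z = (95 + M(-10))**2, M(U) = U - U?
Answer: 1/9025 ≈ 0.00011080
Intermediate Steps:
M(U) = 0
z = 9025 (z = (95 + 0)**2 = 95**2 = 9025)
1/z = 1/9025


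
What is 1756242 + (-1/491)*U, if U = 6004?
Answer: 862308818/491 ≈ 1.7562e+6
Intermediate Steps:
1756242 + (-1/491)*U = 1756242 - 1/491*6004 = 1756242 - 6004/491 = 862308818/491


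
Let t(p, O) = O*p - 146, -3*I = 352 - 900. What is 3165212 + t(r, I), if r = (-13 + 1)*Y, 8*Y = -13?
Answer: 3168628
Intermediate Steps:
Y = -13/8 (Y = (⅛)*(-13) = -13/8 ≈ -1.6250)
I = 548/3 (I = -(352 - 900)/3 = -⅓*(-548) = 548/3 ≈ 182.67)
r = 39/2 (r = (-13 + 1)*(-13/8) = -12*(-13/8) = 39/2 ≈ 19.500)
t(p, O) = -146 + O*p
3165212 + t(r, I) = 3165212 + (-146 + (548/3)*(39/2)) = 3165212 + (-146 + 3562) = 3165212 + 3416 = 3168628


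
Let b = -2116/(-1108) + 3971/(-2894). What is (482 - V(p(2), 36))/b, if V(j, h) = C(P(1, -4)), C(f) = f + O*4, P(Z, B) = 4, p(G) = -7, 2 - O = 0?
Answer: 376769860/430959 ≈ 874.26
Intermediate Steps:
O = 2 (O = 2 - 1*0 = 2 + 0 = 2)
C(f) = 8 + f (C(f) = f + 2*4 = f + 8 = 8 + f)
V(j, h) = 12 (V(j, h) = 8 + 4 = 12)
b = 430959/801638 (b = -2116*(-1/1108) + 3971*(-1/2894) = 529/277 - 3971/2894 = 430959/801638 ≈ 0.53760)
(482 - V(p(2), 36))/b = (482 - 1*12)/(430959/801638) = (482 - 12)*(801638/430959) = 470*(801638/430959) = 376769860/430959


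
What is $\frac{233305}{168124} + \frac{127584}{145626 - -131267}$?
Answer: $\frac{86050453781}{46552358732} \approx 1.8485$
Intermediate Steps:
$\frac{233305}{168124} + \frac{127584}{145626 - -131267} = 233305 \cdot \frac{1}{168124} + \frac{127584}{145626 + 131267} = \frac{233305}{168124} + \frac{127584}{276893} = \frac{86050453781}{46552358732}$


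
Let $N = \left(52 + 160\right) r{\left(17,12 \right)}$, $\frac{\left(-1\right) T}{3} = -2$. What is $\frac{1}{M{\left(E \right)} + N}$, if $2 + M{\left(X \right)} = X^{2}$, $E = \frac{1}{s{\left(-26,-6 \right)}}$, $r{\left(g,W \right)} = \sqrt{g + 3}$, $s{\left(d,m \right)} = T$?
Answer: $\frac{2556}{1164943439} + \frac{549504 \sqrt{5}}{1164943439} \approx 0.0010569$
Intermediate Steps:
$T = 6$ ($T = \left(-3\right) \left(-2\right) = 6$)
$s{\left(d,m \right)} = 6$
$r{\left(g,W \right)} = \sqrt{3 + g}$
$E = \frac{1}{6} \approx 0.16667$
$M{\left(X \right)} = -2 + X^{2}$
$N = 424 \sqrt{5}$ ($N = \left(52 + 160\right) \sqrt{3 + 17} = 212 \sqrt{20} = 212 \cdot 2 \sqrt{5} = 424 \sqrt{5} \approx 948.09$)
$\frac{1}{M{\left(E \right)} + N} = \frac{1}{\left(-2 + \left(\frac{1}{6}\right)^{2}\right) + 424 \sqrt{5}} = \frac{1}{\left(-2 + \frac{1}{36}\right) + 424 \sqrt{5}} = \frac{1}{- \frac{71}{36} + 424 \sqrt{5}}$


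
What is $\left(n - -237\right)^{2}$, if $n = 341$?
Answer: $334084$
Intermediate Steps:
$\left(n - -237\right)^{2} = \left(341 - -237\right)^{2} = \left(341 + 237\right)^{2} = 578^{2} = 334084$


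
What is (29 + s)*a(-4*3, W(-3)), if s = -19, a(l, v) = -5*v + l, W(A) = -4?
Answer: 80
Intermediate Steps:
a(l, v) = l - 5*v
(29 + s)*a(-4*3, W(-3)) = (29 - 19)*(-4*3 - 5*(-4)) = 10*(-12 + 20) = 10*8 = 80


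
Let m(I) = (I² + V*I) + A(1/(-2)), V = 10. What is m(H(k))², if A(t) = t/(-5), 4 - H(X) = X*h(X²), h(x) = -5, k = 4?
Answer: 66601921/100 ≈ 6.6602e+5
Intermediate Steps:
H(X) = 4 + 5*X (H(X) = 4 - X*(-5) = 4 - (-5)*X = 4 + 5*X)
A(t) = -t/5 (A(t) = t*(-⅕) = -t/5)
m(I) = ⅒ + I² + 10*I (m(I) = (I² + 10*I) - ⅕/(-2) = (I² + 10*I) - ⅕*(-½) = (I² + 10*I) + ⅒ = ⅒ + I² + 10*I)
m(H(k))² = (⅒ + (4 + 5*4)² + 10*(4 + 5*4))² = (⅒ + (4 + 20)² + 10*(4 + 20))² = (⅒ + 24² + 10*24)² = (⅒ + 576 + 240)² = (8161/10)² = 66601921/100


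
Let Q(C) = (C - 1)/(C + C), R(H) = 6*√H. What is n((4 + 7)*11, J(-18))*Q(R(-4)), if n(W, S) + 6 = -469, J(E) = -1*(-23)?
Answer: -475/2 - 475*I/24 ≈ -237.5 - 19.792*I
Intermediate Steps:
J(E) = 23
Q(C) = (-1 + C)/(2*C) (Q(C) = (-1 + C)/((2*C)) = (-1 + C)*(1/(2*C)) = (-1 + C)/(2*C))
n(W, S) = -475 (n(W, S) = -6 - 469 = -475)
n((4 + 7)*11, J(-18))*Q(R(-4)) = -475*(-1 + 6*√(-4))/(2*(6*√(-4))) = -475*(-1 + 6*(2*I))/(2*(6*(2*I))) = -475*(-1 + 12*I)/(2*(12*I)) = -475*(-I/12)*(-1 + 12*I)/2 = -(-475)*I*(-1 + 12*I)/24 = 475*I*(-1 + 12*I)/24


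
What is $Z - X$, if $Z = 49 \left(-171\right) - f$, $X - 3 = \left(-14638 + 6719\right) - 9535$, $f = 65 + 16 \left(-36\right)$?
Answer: $9583$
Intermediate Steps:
$f = -511$ ($f = 65 - 576 = -511$)
$X = -17451$ ($X = 3 + \left(\left(-14638 + 6719\right) - 9535\right) = 3 - 17454 = -17451$)
$Z = -7868$ ($Z = 49 \left(-171\right) - -511 = -8379 + 511 = -7868$)
$Z - X = -7868 - -17451 = -7868 + 17451 = 9583$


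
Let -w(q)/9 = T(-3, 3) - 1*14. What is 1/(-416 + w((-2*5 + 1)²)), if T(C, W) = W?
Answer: -1/317 ≈ -0.0031546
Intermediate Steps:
w(q) = 99 (w(q) = -9*(3 - 1*14) = -9*(3 - 14) = -9*(-11) = 99)
1/(-416 + w((-2*5 + 1)²)) = 1/(-416 + 99) = 1/(-317) = -1/317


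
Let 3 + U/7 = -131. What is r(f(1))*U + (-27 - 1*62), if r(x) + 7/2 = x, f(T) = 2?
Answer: 1318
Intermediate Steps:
U = -938 (U = -21 + 7*(-131) = -21 - 917 = -938)
r(x) = -7/2 + x
r(f(1))*U + (-27 - 1*62) = (-7/2 + 2)*(-938) + (-27 - 1*62) = -3/2*(-938) + (-27 - 62) = 1407 - 89 = 1318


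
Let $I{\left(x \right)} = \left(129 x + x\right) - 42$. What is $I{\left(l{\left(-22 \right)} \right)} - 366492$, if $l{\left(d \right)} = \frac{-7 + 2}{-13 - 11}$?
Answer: $- \frac{4398083}{12} \approx -3.6651 \cdot 10^{5}$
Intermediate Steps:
$l{\left(d \right)} = \frac{5}{24}$ ($l{\left(d \right)} = - \frac{5}{-24} = \left(-5\right) \left(- \frac{1}{24}\right) = \frac{5}{24}$)
$I{\left(x \right)} = -42 + 130 x$ ($I{\left(x \right)} = 130 x - 42 = -42 + 130 x$)
$I{\left(l{\left(-22 \right)} \right)} - 366492 = \left(-42 + 130 \cdot \frac{5}{24}\right) - 366492 = \left(-42 + \frac{325}{12}\right) - 366492 = - \frac{179}{12} - 366492 = - \frac{4398083}{12}$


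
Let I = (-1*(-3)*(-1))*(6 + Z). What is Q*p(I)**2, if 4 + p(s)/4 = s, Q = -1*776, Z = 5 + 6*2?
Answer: -66164864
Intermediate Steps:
Z = 17 (Z = 5 + 12 = 17)
Q = -776
I = -69 (I = (-1*(-3)*(-1))*(6 + 17) = (3*(-1))*23 = -3*23 = -69)
p(s) = -16 + 4*s
Q*p(I)**2 = -776*(-16 + 4*(-69))**2 = -776*(-16 - 276)**2 = -776*(-292)**2 = -776*85264 = -66164864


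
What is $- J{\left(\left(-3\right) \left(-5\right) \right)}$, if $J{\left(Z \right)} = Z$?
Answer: $-15$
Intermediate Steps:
$- J{\left(\left(-3\right) \left(-5\right) \right)} = - \left(-3\right) \left(-5\right) = \left(-1\right) 15 = -15$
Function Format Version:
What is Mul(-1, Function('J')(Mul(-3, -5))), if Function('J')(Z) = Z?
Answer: -15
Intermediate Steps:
Mul(-1, Function('J')(Mul(-3, -5))) = Mul(-1, Mul(-3, -5)) = Mul(-1, 15) = -15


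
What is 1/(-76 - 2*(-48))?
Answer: 1/20 ≈ 0.050000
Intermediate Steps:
1/(-76 - 2*(-48)) = 1/(-76 + 96) = 1/20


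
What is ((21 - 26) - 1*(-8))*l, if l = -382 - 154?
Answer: -1608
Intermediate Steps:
l = -536
((21 - 26) - 1*(-8))*l = ((21 - 26) - 1*(-8))*(-536) = (-5 + 8)*(-536) = 3*(-536) = -1608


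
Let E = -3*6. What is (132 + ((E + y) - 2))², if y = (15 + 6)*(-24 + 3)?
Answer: 108241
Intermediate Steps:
y = -441 (y = 21*(-21) = -441)
E = -18
(132 + ((E + y) - 2))² = (132 + ((-18 - 441) - 2))² = (132 + (-459 - 2))² = (132 - 461)² = (-329)² = 108241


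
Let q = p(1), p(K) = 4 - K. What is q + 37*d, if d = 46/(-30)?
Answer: -806/15 ≈ -53.733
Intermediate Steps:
q = 3 (q = 4 - 1*1 = 4 - 1 = 3)
d = -23/15 (d = 46*(-1/30) = -23/15 ≈ -1.5333)
q + 37*d = 3 + 37*(-23/15) = 3 - 851/15 = -806/15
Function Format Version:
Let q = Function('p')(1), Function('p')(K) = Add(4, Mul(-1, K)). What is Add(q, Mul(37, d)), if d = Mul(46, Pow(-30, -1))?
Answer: Rational(-806, 15) ≈ -53.733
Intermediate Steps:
q = 3 (q = Add(4, Mul(-1, 1)) = Add(4, -1) = 3)
d = Rational(-23, 15) (d = Mul(46, Rational(-1, 30)) = Rational(-23, 15) ≈ -1.5333)
Add(q, Mul(37, d)) = Add(3, Mul(37, Rational(-23, 15))) = Add(3, Rational(-851, 15)) = Rational(-806, 15)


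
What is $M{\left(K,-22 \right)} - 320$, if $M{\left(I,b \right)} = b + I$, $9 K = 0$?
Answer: $-342$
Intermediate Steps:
$K = 0$ ($K = \frac{1}{9} \cdot 0 = 0$)
$M{\left(I,b \right)} = I + b$
$M{\left(K,-22 \right)} - 320 = \left(0 - 22\right) - 320 = -22 - 320 = -342$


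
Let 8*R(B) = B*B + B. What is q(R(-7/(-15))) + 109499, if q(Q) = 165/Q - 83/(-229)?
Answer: 178618978/1603 ≈ 1.1143e+5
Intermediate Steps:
R(B) = B/8 + B**2/8 (R(B) = (B*B + B)/8 = (B**2 + B)/8 = (B + B**2)/8 = B/8 + B**2/8)
q(Q) = 83/229 + 165/Q (q(Q) = 165/Q - 83*(-1/229) = 165/Q + 83/229 = 83/229 + 165/Q)
q(R(-7/(-15))) + 109499 = (83/229 + 165/(((-7/(-15))*(1 - 7/(-15))/8))) + 109499 = (83/229 + 165/(((-7*(-1/15))*(1 - 7*(-1/15))/8))) + 109499 = (83/229 + 165/(((1/8)*(7/15)*(1 + 7/15)))) + 109499 = (83/229 + 165/(((1/8)*(7/15)*(22/15)))) + 109499 = (83/229 + 165/(77/900)) + 109499 = (83/229 + 165*(900/77)) + 109499 = (83/229 + 13500/7) + 109499 = 3092081/1603 + 109499 = 178618978/1603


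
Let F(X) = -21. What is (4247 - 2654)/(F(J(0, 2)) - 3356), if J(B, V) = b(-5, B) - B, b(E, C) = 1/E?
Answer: -1593/3377 ≈ -0.47172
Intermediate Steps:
J(B, V) = -1/5 - B (J(B, V) = 1/(-5) - B = -1/5 - B)
(4247 - 2654)/(F(J(0, 2)) - 3356) = (4247 - 2654)/(-21 - 3356) = 1593/(-3377) = 1593*(-1/3377) = -1593/3377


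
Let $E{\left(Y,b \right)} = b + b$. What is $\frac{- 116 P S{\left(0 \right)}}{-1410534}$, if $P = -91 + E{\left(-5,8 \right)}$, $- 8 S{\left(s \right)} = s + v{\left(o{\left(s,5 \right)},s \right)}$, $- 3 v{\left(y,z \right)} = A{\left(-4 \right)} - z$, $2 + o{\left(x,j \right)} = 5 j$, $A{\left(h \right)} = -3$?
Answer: $\frac{725}{940356} \approx 0.00077098$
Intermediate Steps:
$o{\left(x,j \right)} = -2 + 5 j$
$E{\left(Y,b \right)} = 2 b$
$v{\left(y,z \right)} = 1 + \frac{z}{3}$ ($v{\left(y,z \right)} = - \frac{-3 - z}{3} = 1 + \frac{z}{3}$)
$S{\left(s \right)} = - \frac{1}{8} - \frac{s}{6}$ ($S{\left(s \right)} = - \frac{s + \left(1 + \frac{s}{3}\right)}{8} = - \frac{1 + \frac{4 s}{3}}{8} = - \frac{1}{8} - \frac{s}{6}$)
$P = -75$ ($P = -91 + 2 \cdot 8 = -91 + 16 = -75$)
$\frac{- 116 P S{\left(0 \right)}}{-1410534} = \frac{\left(-116\right) \left(-75\right) \left(- \frac{1}{8} - 0\right)}{-1410534} = 8700 \left(- \frac{1}{8} + 0\right) \left(- \frac{1}{1410534}\right) = 8700 \left(- \frac{1}{8}\right) \left(- \frac{1}{1410534}\right) = \left(- \frac{2175}{2}\right) \left(- \frac{1}{1410534}\right) = \frac{725}{940356}$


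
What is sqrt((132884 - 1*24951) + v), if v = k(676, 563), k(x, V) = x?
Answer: sqrt(108609) ≈ 329.56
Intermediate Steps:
v = 676
sqrt((132884 - 1*24951) + v) = sqrt((132884 - 1*24951) + 676) = sqrt((132884 - 24951) + 676) = sqrt(107933 + 676) = sqrt(108609)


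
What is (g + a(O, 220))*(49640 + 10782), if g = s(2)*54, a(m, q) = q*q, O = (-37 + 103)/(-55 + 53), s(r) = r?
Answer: 2930950376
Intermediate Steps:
O = -33 (O = 66/(-2) = 66*(-½) = -33)
a(m, q) = q²
g = 108 (g = 2*54 = 108)
(g + a(O, 220))*(49640 + 10782) = (108 + 220²)*(49640 + 10782) = (108 + 48400)*60422 = 48508*60422 = 2930950376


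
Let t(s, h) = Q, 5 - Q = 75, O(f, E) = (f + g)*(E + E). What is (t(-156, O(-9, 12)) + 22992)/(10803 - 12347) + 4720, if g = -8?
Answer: 3632379/772 ≈ 4705.2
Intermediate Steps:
O(f, E) = 2*E*(-8 + f) (O(f, E) = (f - 8)*(E + E) = (-8 + f)*(2*E) = 2*E*(-8 + f))
Q = -70 (Q = 5 - 1*75 = 5 - 75 = -70)
t(s, h) = -70
(t(-156, O(-9, 12)) + 22992)/(10803 - 12347) + 4720 = (-70 + 22992)/(10803 - 12347) + 4720 = 22922/(-1544) + 4720 = 22922*(-1/1544) + 4720 = -11461/772 + 4720 = 3632379/772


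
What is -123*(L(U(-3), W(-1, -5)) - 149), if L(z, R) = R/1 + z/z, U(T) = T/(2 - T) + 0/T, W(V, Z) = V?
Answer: 18327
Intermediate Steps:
U(T) = T/(2 - T) (U(T) = T/(2 - T) + 0 = T/(2 - T))
L(z, R) = 1 + R (L(z, R) = R*1 + 1 = R + 1 = 1 + R)
-123*(L(U(-3), W(-1, -5)) - 149) = -123*((1 - 1) - 149) = -123*(0 - 149) = -123*(-149) = 18327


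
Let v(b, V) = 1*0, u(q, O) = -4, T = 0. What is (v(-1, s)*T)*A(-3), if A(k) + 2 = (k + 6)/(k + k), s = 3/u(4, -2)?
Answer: 0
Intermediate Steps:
s = -¾ (s = 3/(-4) = 3*(-¼) = -¾ ≈ -0.75000)
v(b, V) = 0
A(k) = -2 + (6 + k)/(2*k) (A(k) = -2 + (k + 6)/(k + k) = -2 + (6 + k)/((2*k)) = -2 + (6 + k)*(1/(2*k)) = -2 + (6 + k)/(2*k))
(v(-1, s)*T)*A(-3) = (0*0)*(-3/2 + 3/(-3)) = 0*(-3/2 + 3*(-⅓)) = 0*(-3/2 - 1) = 0*(-5/2) = 0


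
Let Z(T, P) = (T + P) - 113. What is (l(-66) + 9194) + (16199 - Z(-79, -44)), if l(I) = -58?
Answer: 25571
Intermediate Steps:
Z(T, P) = -113 + P + T (Z(T, P) = (P + T) - 113 = -113 + P + T)
(l(-66) + 9194) + (16199 - Z(-79, -44)) = (-58 + 9194) + (16199 - (-113 - 44 - 79)) = 9136 + (16199 - 1*(-236)) = 9136 + (16199 + 236) = 9136 + 16435 = 25571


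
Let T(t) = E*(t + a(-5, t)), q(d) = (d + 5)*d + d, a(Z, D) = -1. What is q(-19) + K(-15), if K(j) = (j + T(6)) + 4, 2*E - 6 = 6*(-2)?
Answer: 221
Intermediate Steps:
E = -3 (E = 3 + (6*(-2))/2 = 3 + (½)*(-12) = 3 - 6 = -3)
q(d) = d + d*(5 + d) (q(d) = (5 + d)*d + d = d*(5 + d) + d = d + d*(5 + d))
T(t) = 3 - 3*t (T(t) = -3*(t - 1) = -3*(-1 + t) = 3 - 3*t)
K(j) = -11 + j (K(j) = (j + (3 - 3*6)) + 4 = (j + (3 - 18)) + 4 = (j - 15) + 4 = (-15 + j) + 4 = -11 + j)
q(-19) + K(-15) = -19*(6 - 19) + (-11 - 15) = -19*(-13) - 26 = 247 - 26 = 221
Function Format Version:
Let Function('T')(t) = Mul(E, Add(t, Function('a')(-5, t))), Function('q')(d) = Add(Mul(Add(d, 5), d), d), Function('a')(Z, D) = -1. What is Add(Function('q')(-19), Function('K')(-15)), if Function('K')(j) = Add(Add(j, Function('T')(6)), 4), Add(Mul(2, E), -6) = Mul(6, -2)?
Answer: 221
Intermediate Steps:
E = -3 (E = Add(3, Mul(Rational(1, 2), Mul(6, -2))) = Add(3, Mul(Rational(1, 2), -12)) = Add(3, -6) = -3)
Function('q')(d) = Add(d, Mul(d, Add(5, d))) (Function('q')(d) = Add(Mul(Add(5, d), d), d) = Add(Mul(d, Add(5, d)), d) = Add(d, Mul(d, Add(5, d))))
Function('T')(t) = Add(3, Mul(-3, t)) (Function('T')(t) = Mul(-3, Add(t, -1)) = Mul(-3, Add(-1, t)) = Add(3, Mul(-3, t)))
Function('K')(j) = Add(-11, j) (Function('K')(j) = Add(Add(j, Add(3, Mul(-3, 6))), 4) = Add(Add(j, Add(3, -18)), 4) = Add(Add(j, -15), 4) = Add(Add(-15, j), 4) = Add(-11, j))
Add(Function('q')(-19), Function('K')(-15)) = Add(Mul(-19, Add(6, -19)), Add(-11, -15)) = Add(Mul(-19, -13), -26) = Add(247, -26) = 221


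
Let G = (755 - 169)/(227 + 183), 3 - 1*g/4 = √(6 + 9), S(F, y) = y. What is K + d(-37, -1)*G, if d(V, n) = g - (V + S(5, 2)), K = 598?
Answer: 136361/205 - 1172*√15/205 ≈ 643.03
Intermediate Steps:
g = 12 - 4*√15 (g = 12 - 4*√(6 + 9) = 12 - 4*√15 ≈ -3.4919)
d(V, n) = 10 - V - 4*√15 (d(V, n) = (12 - 4*√15) - (V + 2) = (12 - 4*√15) - (2 + V) = (12 - 4*√15) + (-2 - V) = 10 - V - 4*√15)
G = 293/205 (G = 586/410 = 586*(1/410) = 293/205 ≈ 1.4293)
K + d(-37, -1)*G = 598 + (10 - 1*(-37) - 4*√15)*(293/205) = 598 + (10 + 37 - 4*√15)*(293/205) = 598 + (47 - 4*√15)*(293/205) = 598 + (13771/205 - 1172*√15/205) = 136361/205 - 1172*√15/205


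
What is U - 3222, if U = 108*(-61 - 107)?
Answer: -21366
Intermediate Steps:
U = -18144 (U = 108*(-168) = -18144)
U - 3222 = -18144 - 3222 = -21366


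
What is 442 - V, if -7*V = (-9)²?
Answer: 3175/7 ≈ 453.57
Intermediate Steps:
V = -81/7 (V = -⅐*(-9)² = -⅐*81 = -81/7 ≈ -11.571)
442 - V = 442 - 1*(-81/7) = 442 + 81/7 = 3175/7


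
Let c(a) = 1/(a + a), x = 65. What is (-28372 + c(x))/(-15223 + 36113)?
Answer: -3688359/2715700 ≈ -1.3582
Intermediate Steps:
c(a) = 1/(2*a)
(-28372 + c(x))/(-15223 + 36113) = (-28372 + (½)/65)/(-15223 + 36113) = (-28372 + (½)*(1/65))/20890 = (-28372 + 1/130)*(1/20890) = -3688359/130*1/20890 = -3688359/2715700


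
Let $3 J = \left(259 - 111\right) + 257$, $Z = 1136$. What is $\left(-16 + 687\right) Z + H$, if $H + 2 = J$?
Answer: $762389$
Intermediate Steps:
$J = 135$ ($J = \frac{\left(259 - 111\right) + 257}{3} = \frac{148 + 257}{3} = \frac{1}{3} \cdot 405 = 135$)
$H = 133$ ($H = -2 + 135 = 133$)
$\left(-16 + 687\right) Z + H = \left(-16 + 687\right) 1136 + 133 = 671 \cdot 1136 + 133 = 762256 + 133 = 762389$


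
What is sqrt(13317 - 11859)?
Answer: 27*sqrt(2) ≈ 38.184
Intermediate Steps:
sqrt(13317 - 11859) = sqrt(1458) = 27*sqrt(2)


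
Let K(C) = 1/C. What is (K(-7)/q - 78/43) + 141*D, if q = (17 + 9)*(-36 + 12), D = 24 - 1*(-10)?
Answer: 900087595/187824 ≈ 4792.2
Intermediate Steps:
D = 34 (D = 24 + 10 = 34)
q = -624 (q = 26*(-24) = -624)
(K(-7)/q - 78/43) + 141*D = (1/(-7*(-624)) - 78/43) + 141*34 = (-⅐*(-1/624) - 78*1/43) + 4794 = (1/4368 - 78/43) + 4794 = -340661/187824 + 4794 = 900087595/187824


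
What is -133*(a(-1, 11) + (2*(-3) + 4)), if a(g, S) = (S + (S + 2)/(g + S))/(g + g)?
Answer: 21679/20 ≈ 1083.9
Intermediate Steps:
a(g, S) = (S + (2 + S)/(S + g))/(2*g) (a(g, S) = (S + (2 + S)/(S + g))/((2*g)) = (S + (2 + S)/(S + g))*(1/(2*g)) = (S + (2 + S)/(S + g))/(2*g))
-133*(a(-1, 11) + (2*(-3) + 4)) = -133*((1/2)*(2 + 11 + 11**2 + 11*(-1))/(-1*(11 - 1)) + (2*(-3) + 4)) = -133*((1/2)*(-1)*(2 + 11 + 121 - 11)/10 + (-6 + 4)) = -133*((1/2)*(-1)*(1/10)*123 - 2) = -133*(-123/20 - 2) = -133*(-163/20) = 21679/20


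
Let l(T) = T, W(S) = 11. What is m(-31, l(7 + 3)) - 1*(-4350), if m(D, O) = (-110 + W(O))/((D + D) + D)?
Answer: 134883/31 ≈ 4351.1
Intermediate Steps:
m(D, O) = -33/D (m(D, O) = (-110 + 11)/((D + D) + D) = -99/(2*D + D) = -99*1/(3*D) = -33/D)
m(-31, l(7 + 3)) - 1*(-4350) = -33/(-31) - 1*(-4350) = -33*(-1/31) + 4350 = 33/31 + 4350 = 134883/31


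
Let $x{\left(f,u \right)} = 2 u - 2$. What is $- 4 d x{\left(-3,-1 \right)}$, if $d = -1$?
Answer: $-16$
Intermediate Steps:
$x{\left(f,u \right)} = -2 + 2 u$
$- 4 d x{\left(-3,-1 \right)} = \left(-4\right) \left(-1\right) \left(-2 + 2 \left(-1\right)\right) = 4 \left(-2 - 2\right) = 4 \left(-4\right) = -16$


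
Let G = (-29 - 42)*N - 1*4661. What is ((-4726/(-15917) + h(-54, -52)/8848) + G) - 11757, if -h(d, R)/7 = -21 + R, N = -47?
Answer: -263170654523/20119088 ≈ -13081.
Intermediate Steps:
h(d, R) = 147 - 7*R (h(d, R) = -7*(-21 + R) = 147 - 7*R)
G = -1324 (G = (-29 - 42)*(-47) - 1*4661 = -71*(-47) - 4661 = 3337 - 4661 = -1324)
((-4726/(-15917) + h(-54, -52)/8848) + G) - 11757 = ((-4726/(-15917) + (147 - 7*(-52))/8848) - 1324) - 11757 = ((-4726*(-1/15917) + (147 + 364)*(1/8848)) - 1324) - 11757 = ((4726/15917 + 511*(1/8848)) - 1324) - 11757 = ((4726/15917 + 73/1264) - 1324) - 11757 = (7135605/20119088 - 1324) - 11757 = -26630536907/20119088 - 11757 = -263170654523/20119088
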